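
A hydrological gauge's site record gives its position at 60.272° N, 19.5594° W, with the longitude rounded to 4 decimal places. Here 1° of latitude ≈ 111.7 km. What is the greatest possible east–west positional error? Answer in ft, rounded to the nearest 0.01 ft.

9.09 ft

Rounding to 4 decimal places leaves the longitude within ±5e-05° of the true value.
Parallels shrink by cos φ, so at 60.272° a degree of longitude is 111700 × 0.4959 ≈ 55390.1 m.
So at most 5e-05° × 55390.1 ≈ 2.76951 m east–west.
Converting: 2.76951 m × 3.2808 ft/m ≈ 9.0863 ft.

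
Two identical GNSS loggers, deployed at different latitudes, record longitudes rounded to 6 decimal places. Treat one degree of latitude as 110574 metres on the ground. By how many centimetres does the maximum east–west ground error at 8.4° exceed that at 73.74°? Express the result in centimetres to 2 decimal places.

Rounding to 6 decimal places leaves the longitude within ±5e-07° of the true value.
At 8.4°: 5e-07° × 110574 × cos 8.4° = 5e-07 × 110574 × 0.9893 ≈ 0.054694 m.
Error at 73.74° = 5e-07° × 110574 × cos 73.74° ≈ 0.055287 × 0.2800 = 0.01548 m.
So the lower-latitude error exceeds the higher by 0.054694 − 0.01548 = 0.039214 m.
That is 0.0392137 m = 3.9214 cm.

3.92 centimetres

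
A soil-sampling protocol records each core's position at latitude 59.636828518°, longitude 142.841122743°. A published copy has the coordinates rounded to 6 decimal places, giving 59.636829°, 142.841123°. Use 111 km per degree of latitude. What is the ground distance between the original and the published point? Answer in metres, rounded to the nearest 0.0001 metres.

0.0554 metres

The latitude changed by -0.000000482° and the longitude by -0.000000257°.
North–south shift: -0.000000482 × 111000 = -0.053502 m.
E–W at 59.6368°: -0.000000257° × 111000 × cos 59.6368° = -0.000000257 × 111000 × 0.5055 ≈ -0.0144198 m.
Hypotenuse of the two orthogonal shifts: √(0.053502² + 0.0144198²) = 0.0554111 m.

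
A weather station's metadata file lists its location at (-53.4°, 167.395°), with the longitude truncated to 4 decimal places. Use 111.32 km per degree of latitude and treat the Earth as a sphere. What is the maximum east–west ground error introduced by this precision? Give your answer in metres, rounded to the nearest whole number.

Truncating at 4 decimal places can drop up to a full unit in the last place, so the longitude may be off by as much as 0.0001°.
One degree of longitude at 53.4° is 111320 × cos 53.4° ≈ 111320 × 0.5962 = 66371.8 m.
So at most 0.0001° × 66371.8 ≈ 6.63718 m east–west.

7 metres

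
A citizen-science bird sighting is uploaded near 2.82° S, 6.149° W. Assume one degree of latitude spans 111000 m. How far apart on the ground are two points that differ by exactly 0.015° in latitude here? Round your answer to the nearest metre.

1665 metres

0.015° × 111000 m/° = 1665 m.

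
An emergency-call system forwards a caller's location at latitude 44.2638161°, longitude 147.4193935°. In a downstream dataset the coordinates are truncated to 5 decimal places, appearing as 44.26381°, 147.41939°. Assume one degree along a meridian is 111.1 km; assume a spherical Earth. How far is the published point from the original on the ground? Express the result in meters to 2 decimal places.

The latitude changed by +0.0000061° and the longitude by +0.0000035°.
N–S: 0.0000061° × 111100 m/° = 0.67771 m.
E–W at 44.2638°: 0.0000035° × 111100 × cos 44.2638° = 0.0000035 × 111100 × 0.7161 ≈ 0.278469 m.
Distance: √(0.67771² + 0.278469²) ≈ 0.732691 m.

0.73 meters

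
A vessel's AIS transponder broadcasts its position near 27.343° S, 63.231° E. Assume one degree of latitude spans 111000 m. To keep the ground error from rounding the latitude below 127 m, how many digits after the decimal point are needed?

3 decimal places

One degree of latitude covers 111000 m.
With N decimal places the half-ulp bound is 0.5·10⁻ᴺ°, or 0.5·10⁻ᴺ × 111000 m on the ground.
Need 0.5 × 111000 × 10⁻ᴺ ≤ 127 → 10⁻ᴺ ≤ 2.288e-03, so N ≥ 2.64.
N = 2 would give 555 m (too coarse); N = 3 gives 55.5 m ≤ 127 m.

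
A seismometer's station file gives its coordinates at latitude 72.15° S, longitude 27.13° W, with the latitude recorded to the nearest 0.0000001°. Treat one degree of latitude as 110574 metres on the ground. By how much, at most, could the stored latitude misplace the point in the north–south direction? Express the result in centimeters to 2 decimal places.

0.55 centimeters

Rounding to 7 decimal places leaves the latitude within ±5e-08° of the true value.
So the N–S error is at most 5e-08 × 110574 = 0.0055287 m.
That is 0.0055287 m = 0.55287 cm.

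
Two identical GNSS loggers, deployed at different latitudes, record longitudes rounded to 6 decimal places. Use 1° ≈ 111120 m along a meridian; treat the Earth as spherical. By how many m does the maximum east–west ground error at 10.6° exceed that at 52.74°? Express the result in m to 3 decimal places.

0.021 m

Rounding to 6 decimal places leaves the longitude within ±5e-07° of the true value.
At 10.6°: 5e-07° × 111120 × cos 10.6° = 5e-07 × 111120 × 0.9829 ≈ 0.054612 m.
At 52.74°: 5e-07° × 111120 × cos 52.74° = 5e-07 × 111120 × 0.6054 ≈ 0.033638 m.
Difference: 0.054612 − 0.033638 = 0.020974 m.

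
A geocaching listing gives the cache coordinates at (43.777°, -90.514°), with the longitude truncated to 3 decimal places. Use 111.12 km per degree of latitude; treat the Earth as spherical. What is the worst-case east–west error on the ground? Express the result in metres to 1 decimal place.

Truncating at 3 decimal places can drop up to a full unit in the last place, so the longitude may be off by as much as 0.001°.
One degree of longitude at 43.777° is 111120 × cos 43.777° ≈ 111120 × 0.7220 = 80232.9 m.
Maximum E–W displacement: 0.001 × 80232.9 = 80.2329 m.

80.2 metres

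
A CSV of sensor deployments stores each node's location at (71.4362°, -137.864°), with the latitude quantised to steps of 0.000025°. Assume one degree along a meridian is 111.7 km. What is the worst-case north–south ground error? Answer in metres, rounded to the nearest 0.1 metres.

With a 0.000025° grid the true value lies within half a step, ±0.000025°/2 = ±1.25e-05°, of the stored one.
So the N–S error is at most 1.25e-05 × 111700 = 1.39625 m.

1.4 metres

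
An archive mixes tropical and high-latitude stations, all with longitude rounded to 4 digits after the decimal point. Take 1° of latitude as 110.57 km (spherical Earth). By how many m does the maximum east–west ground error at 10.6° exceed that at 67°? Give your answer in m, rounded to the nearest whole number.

Rounding to 4 decimal places leaves the longitude within ±5e-05° of the true value.
At 10.6°: 5e-05° × 110570 × cos 10.6° = 5e-05 × 110570 × 0.9829 ≈ 5.4342 m.
At 67°: 5e-05° × 110570 × cos 67° = 5e-05 × 110570 × 0.3907 ≈ 2.1602 m.
So the lower-latitude error exceeds the higher by 5.4342 − 2.1602 = 3.274 m.

3 m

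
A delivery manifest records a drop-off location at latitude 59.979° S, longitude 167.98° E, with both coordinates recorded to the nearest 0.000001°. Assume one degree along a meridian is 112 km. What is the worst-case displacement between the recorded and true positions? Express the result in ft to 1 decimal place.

0.2 ft

Rounding to 6 decimal places leaves each coordinate within ±5e-07° of the true value.
N–S: 5e-07° × 112000 m/° = 0.056 m.
E–W at 59.979°: 5e-07° × 112000 × cos 59.979° = 5e-07 × 112000 × 0.5003 ≈ 0.0280178 m.
Combining orthogonally: (0.056² + 0.0280178²)^½ ≈ 0.0626179 m.
In feet: 0.0626179 m ÷ 0.3048 ≈ 0.20544 ft.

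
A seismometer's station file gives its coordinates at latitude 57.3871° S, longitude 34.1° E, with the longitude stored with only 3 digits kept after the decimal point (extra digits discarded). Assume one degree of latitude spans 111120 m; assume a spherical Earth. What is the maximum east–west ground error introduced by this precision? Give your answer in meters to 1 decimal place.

59.9 meters

Truncating at 3 decimal places can drop up to a full unit in the last place, so the longitude may be off by as much as 0.001°.
Parallels shrink by cos φ, so at 57.3871° a degree of longitude is 111120 × 0.5390 ≈ 59889.3 m.
So at most 0.001° × 59889.3 ≈ 59.8893 m east–west.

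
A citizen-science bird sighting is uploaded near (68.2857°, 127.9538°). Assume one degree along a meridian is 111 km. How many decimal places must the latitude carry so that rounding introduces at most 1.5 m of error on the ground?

5 decimal places

One degree of latitude covers 111000 m.
Rounding to N decimal places gives at most 0.5 × 10⁻ᴺ degrees of error, i.e. 0.5 × 10⁻ᴺ × 111000 m.
Need 0.5 × 111000 × 10⁻ᴺ ≤ 1.5 → 10⁻ᴺ ≤ 2.703e-05, so N ≥ 4.57.
At 4 places the error can reach 5.55 m, but 5 places keeps it to 0.555 m.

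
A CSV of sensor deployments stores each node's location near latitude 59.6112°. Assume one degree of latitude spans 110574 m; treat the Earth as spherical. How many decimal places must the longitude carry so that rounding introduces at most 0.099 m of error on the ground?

6

At 59.6112° one degree of longitude covers 110574 × cos 59.6112° ≈ 110574 × 0.5059 ≈ 55935.5 m.
N decimal places → at most half a unit in the last place, 0.5 × 10⁻ᴺ° = 55935.5/2 × 10⁻ᴺ m.
Need 0.5 × 55935.5 × 10⁻ᴺ ≤ 0.099 → 10⁻ᴺ ≤ 3.540e-06, so N ≥ 5.45.
N = 5 would give 0.28 m (too coarse); N = 6 gives 0.028 m ≤ 0.099 m.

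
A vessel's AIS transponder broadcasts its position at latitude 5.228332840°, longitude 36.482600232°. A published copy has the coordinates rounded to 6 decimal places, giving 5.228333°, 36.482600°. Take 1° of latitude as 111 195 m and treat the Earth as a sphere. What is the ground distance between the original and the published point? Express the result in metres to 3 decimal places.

0.031 metres

The latitude changed by -0.000000160° and the longitude by +0.000000232°.
N–S: -0.000000160° × 111195 m/° = -0.0177912 m.
East–west at this latitude: 0.000000232° × 111195 × cos 5.22833° ≈ 0.000000232 × 110732 = 0.0256899 m.
Distance: √(0.0177912² + 0.0256899²) ≈ 0.031249 m.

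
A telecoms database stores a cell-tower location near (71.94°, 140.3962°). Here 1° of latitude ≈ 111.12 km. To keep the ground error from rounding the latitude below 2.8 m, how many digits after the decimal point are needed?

One degree of latitude covers 111120 m.
With N decimal places the half-ulp bound is 0.5·10⁻ᴺ°, or 0.5·10⁻ᴺ × 111120 m on the ground.
Setting 55560 × 10⁻ᴺ ≤ 2.8 gives 10ᴺ ≥ 1.984e+04, i.e. N ≥ 4.30.
So 5 decimal places suffice (0.556 m); 4 would allow up to 5.56 m.

5 decimal places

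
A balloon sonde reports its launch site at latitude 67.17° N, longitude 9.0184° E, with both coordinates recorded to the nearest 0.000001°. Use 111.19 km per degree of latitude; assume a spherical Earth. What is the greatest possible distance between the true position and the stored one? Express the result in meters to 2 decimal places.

Rounding to 6 decimal places leaves each coordinate within ±5e-07° of the true value.
Latitude error → 5e-07 × 111190 = 0.055595 m along the meridian.
East–west component at 67.17°: 5e-07° × 111190 × cos 67.17° ≈ 5e-07 × 43141.5 ≈ 0.0215708 m.
Worst case both components are at the extreme and orthogonal: √(0.055595² + 0.0215708²) ≈ 0.0596331 m.

0.06 meters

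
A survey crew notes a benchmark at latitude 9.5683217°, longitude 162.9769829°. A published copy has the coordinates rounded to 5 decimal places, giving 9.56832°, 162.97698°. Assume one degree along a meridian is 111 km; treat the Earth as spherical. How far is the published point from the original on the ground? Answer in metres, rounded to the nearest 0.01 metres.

The latitude changed by +0.0000017° and the longitude by +0.0000029°.
North–south shift: 0.0000017 × 111000 = 0.1887 m.
East–west at this latitude: 0.0000029° × 111000 × cos 9.56832° ≈ 0.0000029 × 109456 = 0.317422 m.
Distance: √(0.1887² + 0.317422²) ≈ 0.369275 m.

0.37 metres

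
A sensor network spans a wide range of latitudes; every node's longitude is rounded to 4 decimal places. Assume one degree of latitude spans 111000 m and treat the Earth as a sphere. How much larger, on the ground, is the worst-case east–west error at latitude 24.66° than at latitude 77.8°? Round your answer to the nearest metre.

Rounding to 4 decimal places leaves the longitude within ±5e-05° of the true value.
Error at 24.66° = 5e-05° × 111000 × cos 24.66° ≈ 5.55 × 0.9088 = 5.0438 m.
Error at 77.8° = 5e-05° × 111000 × cos 77.8° ≈ 5.55 × 0.2113 = 1.1729 m.
Difference: 5.0438 − 1.1729 = 3.871 m.

4 metres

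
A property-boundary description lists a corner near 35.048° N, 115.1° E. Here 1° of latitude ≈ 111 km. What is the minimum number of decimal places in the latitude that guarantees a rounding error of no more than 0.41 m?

One degree of latitude covers 111000 m.
N decimal places → at most half a unit in the last place, 0.5 × 10⁻ᴺ° = 111000/2 × 10⁻ᴺ m.
Setting 55500 × 10⁻ᴺ ≤ 0.41 gives 10ᴺ ≥ 1.354e+05, i.e. N ≥ 5.13.
N = 5 would give 0.555 m (too coarse); N = 6 gives 0.0555 m ≤ 0.41 m.

6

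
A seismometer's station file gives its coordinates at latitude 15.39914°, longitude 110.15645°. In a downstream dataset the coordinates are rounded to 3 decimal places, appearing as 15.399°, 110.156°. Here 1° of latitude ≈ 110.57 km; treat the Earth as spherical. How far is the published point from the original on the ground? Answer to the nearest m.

50 m

The latitude changed by +0.00014° and the longitude by +0.00045°.
N–S: 0.00014° × 110570 m/° = 15.4798 m.
East–west at this latitude: 0.00045° × 110570 × cos 15.399° ≈ 0.00045 × 106601 = 47.9702 m.
Distance: √(15.4798² + 47.9702²) ≈ 50.406 m.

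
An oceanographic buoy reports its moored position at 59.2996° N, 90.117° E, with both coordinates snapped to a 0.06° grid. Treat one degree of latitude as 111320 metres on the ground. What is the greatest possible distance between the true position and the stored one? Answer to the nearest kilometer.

With a 0.06° grid the true value lies within half a step, ±0.06°/2 = ±0.03°, of the stored one.
North–south component: 0.03° × 111320 = 3339.6 m.
East–west component at 59.2996°: 0.03° × 111320 × cos 59.2996° ≈ 0.03 × 56834.3 ≈ 1705.03 m.
Combining orthogonally: (3339.6² + 1705.03²)^½ ≈ 3749.67 m.
That is 3749.67 m = 3.7497 km.

4 kilometers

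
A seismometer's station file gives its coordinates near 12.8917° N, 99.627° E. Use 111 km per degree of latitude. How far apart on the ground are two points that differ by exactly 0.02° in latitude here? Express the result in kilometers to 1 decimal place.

0.02° × 111000 m/° = 2220 m.
That is 2220 m = 2.22 km.

2.2 kilometers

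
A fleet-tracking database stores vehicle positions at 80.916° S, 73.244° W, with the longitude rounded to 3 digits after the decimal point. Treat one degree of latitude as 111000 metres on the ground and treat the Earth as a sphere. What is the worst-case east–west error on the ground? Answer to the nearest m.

9 m

Rounding to 3 decimal places leaves the longitude within ±0.0005° of the true value.
At latitude 80.916° a degree of longitude spans 111000 m × cos 80.916° = 111000 × 0.1579 ≈ 17524.9 m.
East–west error: 0.0005° × 17524.9 m/° ≈ 8.76247 m.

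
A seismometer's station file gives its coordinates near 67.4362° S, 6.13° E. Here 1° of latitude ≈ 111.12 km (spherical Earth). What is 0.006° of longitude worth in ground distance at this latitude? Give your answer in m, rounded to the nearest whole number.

256 m

0.006° of longitude at 67.4362° is 0.006 × 111120 × cos 67.4362° ≈ 0.006 × 42638.1 = 255.828 m.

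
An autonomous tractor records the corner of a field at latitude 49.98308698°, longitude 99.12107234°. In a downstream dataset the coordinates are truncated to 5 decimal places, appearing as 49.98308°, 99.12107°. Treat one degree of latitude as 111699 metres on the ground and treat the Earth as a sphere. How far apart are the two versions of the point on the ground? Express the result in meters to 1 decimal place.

Δlat = 49.98308698 − 49.98308 = +0.00000698°; Δlon = 99.12107234 − 99.12107 = +0.00000234°.
North–south shift: 0.00000698 × 111699 = 0.779659 m.
E–W at 49.9831°: 0.00000234° × 111699 × cos 49.9831° = 0.00000234 × 111699 × 0.6430 ≈ 0.168068 m.
Hypotenuse of the two orthogonal shifts: √(0.779659² + 0.168068²) = 0.797568 m.

0.8 meters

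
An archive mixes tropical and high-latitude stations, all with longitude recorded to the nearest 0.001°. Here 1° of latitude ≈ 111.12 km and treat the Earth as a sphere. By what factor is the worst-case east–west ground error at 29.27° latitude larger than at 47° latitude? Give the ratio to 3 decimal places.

Rounding to 3 decimal places leaves the longitude within ±0.0005° of the true value.
At 29.27°: 0.0005° × 111120 × cos 29.27° = 0.0005 × 111120 × 0.8723 ≈ 48.466 m.
At 47°: 0.0005° × 111120 × cos 47° = 0.0005 × 111120 × 0.6820 ≈ 37.892 m.
The ratio reduces to cos 29.27° / cos 47° = 0.8723/0.6820 ≈ 1.2791.

1.279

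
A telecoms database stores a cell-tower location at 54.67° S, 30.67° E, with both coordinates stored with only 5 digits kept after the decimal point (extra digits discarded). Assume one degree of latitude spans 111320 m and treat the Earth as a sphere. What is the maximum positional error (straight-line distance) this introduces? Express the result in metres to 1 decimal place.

Truncating at 5 decimal places can drop up to a full unit in the last place, so each coordinate may be off by as much as 1e-05°.
N–S: 1e-05° × 111320 m/° = 1.1132 m.
East–west component at 54.67°: 1e-05° × 111320 × cos 54.67° ≈ 1e-05 × 64374.7 ≈ 0.643747 m.
Worst case both components are at the extreme and orthogonal: √(1.1132² + 0.643747²) ≈ 1.28593 m.

1.3 metres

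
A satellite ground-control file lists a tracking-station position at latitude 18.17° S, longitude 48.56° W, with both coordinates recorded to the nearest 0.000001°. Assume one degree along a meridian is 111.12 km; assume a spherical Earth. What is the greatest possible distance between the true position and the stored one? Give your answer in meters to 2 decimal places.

Rounding to 6 decimal places leaves each coordinate within ±5e-07° of the true value.
N–S: 5e-07° × 111120 m/° = 0.05556 m.
E–W at 18.17°: 5e-07° × 111120 × cos 18.17° = 5e-07 × 111120 × 0.9501 ≈ 0.0527895 m.
The two errors are perpendicular, so the maximum displacement is √(0.05556² + 0.0527895²) ≈ 0.0766397 m.

0.08 meters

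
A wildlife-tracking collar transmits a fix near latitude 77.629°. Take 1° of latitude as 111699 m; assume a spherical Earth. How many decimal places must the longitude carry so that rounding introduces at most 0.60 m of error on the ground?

At 77.629° one degree of longitude covers 111699 × cos 77.629° ≈ 111699 × 0.2142 ≈ 23930.5 m.
With N decimal places the half-ulp bound is 0.5·10⁻ᴺ°, or 0.5·10⁻ᴺ × 23930.5 m on the ground.
Need 0.5 × 23930.5 × 10⁻ᴺ ≤ 0.60 → 10⁻ᴺ ≤ 5.015e-05, so N ≥ 4.30.
N = 4 would give 1.2 m (too coarse); N = 5 gives 0.12 m ≤ 0.60 m.

5 decimal places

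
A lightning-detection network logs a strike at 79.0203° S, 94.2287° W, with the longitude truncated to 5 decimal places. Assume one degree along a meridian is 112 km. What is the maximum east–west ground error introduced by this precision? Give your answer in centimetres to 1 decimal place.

21.3 centimetres

Truncating at 5 decimal places can drop up to a full unit in the last place, so the longitude may be off by as much as 1e-05°.
At latitude 79.0203° a degree of longitude spans 112000 m × cos 79.0203° = 112000 × 0.1905 ≈ 21331.7 m.
East–west error: 1e-05° × 21331.7 m/° ≈ 0.213317 m.
That is 0.213317 m = 21.332 cm.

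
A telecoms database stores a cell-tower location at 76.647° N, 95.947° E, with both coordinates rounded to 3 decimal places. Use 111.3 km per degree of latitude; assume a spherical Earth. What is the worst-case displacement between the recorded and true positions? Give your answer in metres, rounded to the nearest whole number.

57 metres

Rounding to 3 decimal places leaves each coordinate within ±0.0005° of the true value.
North–south component: 0.0005° × 111300 = 55.65 m.
Longitude error → 0.0005 × 111300 × cos 76.647° = 0.0005 × 111300 × 0.2309 ≈ 12.8524 m.
Worst case both components are at the extreme and orthogonal: √(55.65² + 12.8524²) ≈ 57.1148 m.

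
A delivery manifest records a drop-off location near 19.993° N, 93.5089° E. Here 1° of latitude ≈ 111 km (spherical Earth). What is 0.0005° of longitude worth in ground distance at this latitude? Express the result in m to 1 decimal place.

52.2 m

One degree of longitude here spans 111000 × cos 19.993° = 111000 × 0.9397 ≈ 104311 m; 0.0005° of that is 52.1553 m.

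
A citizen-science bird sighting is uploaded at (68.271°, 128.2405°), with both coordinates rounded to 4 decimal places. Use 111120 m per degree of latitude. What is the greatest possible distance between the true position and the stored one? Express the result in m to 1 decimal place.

5.9 m

Rounding to 4 decimal places leaves each coordinate within ±5e-05° of the true value.
Latitude error → 5e-05 × 111120 = 5.556 m along the meridian.
E–W at 68.271°: 5e-05° × 111120 × cos 68.271° = 5e-05 × 111120 × 0.3702 ≈ 2.05693 m.
Worst case both components are at the extreme and orthogonal: √(5.556² + 2.05693²) ≈ 5.92453 m.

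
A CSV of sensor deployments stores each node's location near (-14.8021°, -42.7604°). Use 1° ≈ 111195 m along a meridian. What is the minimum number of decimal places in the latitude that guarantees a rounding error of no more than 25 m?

4

One degree of latitude covers 111195 m.
Rounding to N decimal places gives at most 0.5 × 10⁻ᴺ degrees of error, i.e. 0.5 × 10⁻ᴺ × 111195 m.
Setting 55597.5 × 10⁻ᴺ ≤ 25 gives 10ᴺ ≥ 2224, i.e. N ≥ 3.35.
N = 3 would give 55.6 m (too coarse); N = 4 gives 5.56 m ≤ 25 m.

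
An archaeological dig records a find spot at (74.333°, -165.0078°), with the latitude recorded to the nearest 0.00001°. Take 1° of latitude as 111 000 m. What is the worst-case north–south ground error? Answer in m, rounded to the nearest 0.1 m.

0.6 m

Rounding to 5 decimal places leaves the latitude within ±5e-06° of the true value.
North–south distance: 5e-06° × 111000 m/° = 0.555 m.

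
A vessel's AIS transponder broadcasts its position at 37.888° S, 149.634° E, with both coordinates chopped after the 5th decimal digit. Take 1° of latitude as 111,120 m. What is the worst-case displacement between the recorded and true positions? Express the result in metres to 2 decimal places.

Truncating at 5 decimal places can drop up to a full unit in the last place, so each coordinate may be off by as much as 1e-05°.
N–S: 1e-05° × 111120 m/° = 1.1112 m.
East–west component at 37.888°: 1e-05° × 111120 × cos 37.888° ≈ 1e-05 × 87697.3 ≈ 0.876973 m.
Combining orthogonally: (1.1112² + 0.876973²)^½ ≈ 1.41557 m.

1.42 metres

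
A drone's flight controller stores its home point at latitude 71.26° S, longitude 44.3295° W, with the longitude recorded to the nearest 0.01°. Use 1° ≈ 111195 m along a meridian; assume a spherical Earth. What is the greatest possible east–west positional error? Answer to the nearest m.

Rounding to 2 decimal places leaves the longitude within ±0.005° of the true value.
At latitude 71.26° a degree of longitude spans 111195 m × cos 71.26° = 111195 × 0.3213 ≈ 35724.1 m.
East–west error: 0.005° × 35724.1 m/° ≈ 178.62 m.

179 m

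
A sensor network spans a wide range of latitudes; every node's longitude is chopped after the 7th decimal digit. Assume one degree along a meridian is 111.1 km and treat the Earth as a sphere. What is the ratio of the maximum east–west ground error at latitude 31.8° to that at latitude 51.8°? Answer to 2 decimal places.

Truncating at 7 decimal places can drop up to a full unit in the last place, so the longitude may be off by as much as 1e-07°.
Error at 31.8° = 1e-07° × 111100 × cos 31.8° ≈ 0.01111 × 0.8499 = 0.0094423 m.
Error at 51.8° = 1e-07° × 111100 × cos 51.8° ≈ 0.01111 × 0.6184 = 0.0068705 m.
Ratio: 0.0094423 / 0.0068705 = cos 31.8° / cos 51.8° ≈ 1.3743.

1.37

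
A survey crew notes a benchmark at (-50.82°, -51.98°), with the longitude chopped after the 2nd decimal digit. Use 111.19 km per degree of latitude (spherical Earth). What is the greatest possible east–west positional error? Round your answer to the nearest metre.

702 metres

Truncating at 2 decimal places can drop up to a full unit in the last place, so the longitude may be off by as much as 0.01°.
One degree of longitude at 50.82° is 111190 × cos 50.82° ≈ 111190 × 0.6318 = 70245.3 m.
East–west error: 0.01° × 70245.3 m/° ≈ 702.453 m.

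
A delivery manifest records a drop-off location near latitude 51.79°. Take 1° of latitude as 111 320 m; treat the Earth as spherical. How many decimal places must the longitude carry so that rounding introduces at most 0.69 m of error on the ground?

5

At 51.79° one degree of longitude covers 111320 × cos 51.79° ≈ 111320 × 0.6185 ≈ 68856.5 m.
With N decimal places the half-ulp bound is 0.5·10⁻ᴺ°, or 0.5·10⁻ᴺ × 68856.5 m on the ground.
Need 0.5 × 68856.5 × 10⁻ᴺ ≤ 0.69 → 10⁻ᴺ ≤ 2.004e-05, so N ≥ 4.70.
N = 4 would give 3.44 m (too coarse); N = 5 gives 0.344 m ≤ 0.69 m.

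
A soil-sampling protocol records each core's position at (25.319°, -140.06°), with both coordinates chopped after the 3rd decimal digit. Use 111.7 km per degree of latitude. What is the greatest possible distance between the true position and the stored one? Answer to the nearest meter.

Truncating at 3 decimal places can drop up to a full unit in the last place, so each coordinate may be off by as much as 0.001°.
N–S: 0.001° × 111700 m/° = 111.7 m.
E–W at 25.319°: 0.001° × 111700 × cos 25.319° = 0.001 × 111700 × 0.9039 ≈ 100.97 m.
The two errors are perpendicular, so the maximum displacement is √(111.7² + 100.97²) ≈ 150.572 m.

151 meters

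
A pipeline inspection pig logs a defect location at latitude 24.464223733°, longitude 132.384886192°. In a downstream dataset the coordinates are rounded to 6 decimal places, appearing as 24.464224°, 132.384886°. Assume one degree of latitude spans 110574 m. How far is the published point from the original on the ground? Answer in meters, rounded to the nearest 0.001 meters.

0.035 meters

Δlat = 24.464223733 − 24.464224 = -0.000000267°; Δlon = 132.384886192 − 132.384886 = +0.000000192°.
North–south shift: -0.000000267 × 110574 = -0.0295233 m.
E–W at 24.4642°: 0.000000192° × 110574 × cos 24.4642° = 0.000000192 × 110574 × 0.9102 ≈ 0.0193242 m.
Hypotenuse of the two orthogonal shifts: √(0.0295233² + 0.0193242²) = 0.0352852 m.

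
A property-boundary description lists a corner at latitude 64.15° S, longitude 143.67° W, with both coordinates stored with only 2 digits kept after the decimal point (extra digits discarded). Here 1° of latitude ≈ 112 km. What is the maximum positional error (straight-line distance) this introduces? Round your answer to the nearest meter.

Truncating at 2 decimal places can drop up to a full unit in the last place, so each coordinate may be off by as much as 0.01°.
North–south component: 0.01° × 112000 = 1120 m.
Longitude error → 0.01 × 112000 × cos 64.15° = 0.01 × 112000 × 0.4360 ≈ 488.339 m.
Combining orthogonally: (1120² + 488.339²)^½ ≈ 1221.83 m.

1222 meters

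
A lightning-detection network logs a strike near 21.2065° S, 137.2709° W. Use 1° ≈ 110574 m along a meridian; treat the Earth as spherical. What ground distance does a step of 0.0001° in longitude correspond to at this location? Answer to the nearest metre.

0.0001° of longitude at 21.2065° is 0.0001 × 110574 × cos 21.2065° ≈ 0.0001 × 103086 = 10.3086 m.

10 metres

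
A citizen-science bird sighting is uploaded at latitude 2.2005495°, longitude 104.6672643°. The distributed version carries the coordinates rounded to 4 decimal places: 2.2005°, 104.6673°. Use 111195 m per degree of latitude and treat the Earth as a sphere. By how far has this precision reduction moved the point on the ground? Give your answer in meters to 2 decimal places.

The latitude changed by +0.0000495° and the longitude by -0.0000357°.
North–south shift: 0.0000495 × 111195 = 5.50415 m.
East–west at this latitude: -0.0000357° × 111195 × cos 2.2005° ≈ -0.0000357 × 111113 = -3.96673 m.
Combined displacement = (5.50415² + 3.96673²)^½ ≈ 6.78459 m.

6.78 meters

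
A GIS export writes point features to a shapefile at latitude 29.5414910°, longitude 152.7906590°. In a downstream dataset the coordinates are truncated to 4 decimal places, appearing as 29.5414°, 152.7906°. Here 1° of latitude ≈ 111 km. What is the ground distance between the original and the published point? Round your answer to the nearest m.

Δlat = 29.5414910 − 29.5414 = +0.0000910°; Δlon = 152.7906590 − 152.7906 = +0.0000590°.
N–S: 0.0000910° × 111000 m/° = 10.101 m.
E–W at 29.5414°: 0.0000590° × 111000 × cos 29.5414° = 0.0000590 × 111000 × 0.8700 ≈ 5.69763 m.
Hypotenuse of the two orthogonal shifts: √(10.101² + 5.69763²) = 11.5971 m.

12 m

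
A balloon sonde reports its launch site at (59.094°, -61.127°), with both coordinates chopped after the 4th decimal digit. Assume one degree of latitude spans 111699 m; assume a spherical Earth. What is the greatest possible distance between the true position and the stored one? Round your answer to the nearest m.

Truncating at 4 decimal places can drop up to a full unit in the last place, so each coordinate may be off by as much as 0.0001°.
North–south component: 0.0001° × 111699 = 11.1699 m.
E–W at 59.094°: 0.0001° × 111699 × cos 59.094° = 0.0001 × 111699 × 0.5136 ≈ 5.73721 m.
The two errors are perpendicular, so the maximum displacement is √(11.1699² + 5.73721²) ≈ 12.5572 m.

13 m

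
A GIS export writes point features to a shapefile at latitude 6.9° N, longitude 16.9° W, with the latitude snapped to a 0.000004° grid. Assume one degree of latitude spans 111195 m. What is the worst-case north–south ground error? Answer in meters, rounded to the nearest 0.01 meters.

0.22 meters

With a 0.000004° grid the true value lies within half a step, ±0.000004°/2 = ±2e-06°, of the stored one.
So the N–S error is at most 2e-06 × 111195 = 0.22239 m.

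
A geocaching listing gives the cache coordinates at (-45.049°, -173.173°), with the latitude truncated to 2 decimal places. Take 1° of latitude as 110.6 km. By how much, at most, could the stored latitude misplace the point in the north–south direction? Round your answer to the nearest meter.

Truncating at 2 decimal places can drop up to a full unit in the last place, so the latitude may be off by as much as 0.01°.
Along the meridian that is 0.01° × 110600 m/° = 1106 m.

1106 meters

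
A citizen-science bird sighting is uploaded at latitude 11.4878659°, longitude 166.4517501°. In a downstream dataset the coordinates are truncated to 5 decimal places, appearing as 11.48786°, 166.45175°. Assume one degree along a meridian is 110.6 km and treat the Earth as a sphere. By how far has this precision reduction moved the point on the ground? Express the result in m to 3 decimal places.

The latitude changed by +0.0000059° and the longitude by +0.0000001°.
North–south shift: 0.0000059 × 110600 = 0.65254 m.
East–west at this latitude: 0.0000001° × 110600 × cos 11.4879° ≈ 0.0000001 × 108384 = 0.0108384 m.
Combined displacement = (0.65254² + 0.0108384²)^½ ≈ 0.65263 m.

0.653 m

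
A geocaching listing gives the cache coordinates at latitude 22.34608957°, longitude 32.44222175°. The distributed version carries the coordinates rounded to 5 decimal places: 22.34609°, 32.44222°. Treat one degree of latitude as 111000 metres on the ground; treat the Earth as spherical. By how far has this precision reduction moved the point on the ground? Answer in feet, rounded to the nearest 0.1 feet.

Δlat = 22.34608957 − 22.34609 = -0.00000043°; Δlon = 32.44222175 − 32.44222 = +0.00000175°.
North–south shift: -0.00000043 × 111000 = -0.04773 m.
E–W at 22.3461°: 0.00000175° × 111000 × cos 22.3461° = 0.00000175 × 111000 × 0.9249 ≈ 0.179663 m.
Distance: √(0.04773² + 0.179663²) ≈ 0.185895 m.
Converting: 0.185895 m × 3.2808 ft/m ≈ 0.60989 ft.

0.6 feet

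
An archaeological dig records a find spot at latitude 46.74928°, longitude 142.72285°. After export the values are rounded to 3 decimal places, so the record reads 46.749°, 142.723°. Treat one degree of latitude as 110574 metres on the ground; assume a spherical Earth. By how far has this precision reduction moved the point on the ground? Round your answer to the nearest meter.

33 meters

The latitude changed by +0.00028° and the longitude by -0.00015°.
North–south shift: 0.00028 × 110574 = 30.9607 m.
E–W at 46.749°: -0.00015° × 110574 × cos 46.749° = -0.00015 × 110574 × 0.6852 ≈ -11.3647 m.
Combined displacement = (30.9607² + 11.3647²)^½ ≈ 32.9806 m.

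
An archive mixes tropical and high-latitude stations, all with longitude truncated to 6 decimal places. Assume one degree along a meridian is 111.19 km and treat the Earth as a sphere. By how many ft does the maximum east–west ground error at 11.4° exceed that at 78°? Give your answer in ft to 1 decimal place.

Truncating at 6 decimal places can drop up to a full unit in the last place, so the longitude may be off by as much as 1e-06°.
Error at 11.4° = 1e-06° × 111190 × cos 11.4° ≈ 0.11119 × 0.9803 = 0.109 m.
At 78°: 1e-06° × 111190 × cos 78° = 1e-06 × 111190 × 0.2079 ≈ 0.023118 m.
So the lower-latitude error exceeds the higher by 0.109 − 0.023118 = 0.085879 m.
Converting: 0.0858787 m × 3.2808 ft/m ≈ 0.28175 ft.

0.3 ft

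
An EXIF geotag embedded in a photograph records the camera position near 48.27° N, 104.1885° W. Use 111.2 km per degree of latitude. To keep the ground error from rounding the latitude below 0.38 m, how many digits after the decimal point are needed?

One degree of latitude covers 111200 m.
N decimal places → at most half a unit in the last place, 0.5 × 10⁻ᴺ° = 111200/2 × 10⁻ᴺ m.
Need 0.5 × 111200 × 10⁻ᴺ ≤ 0.38 → 10⁻ᴺ ≤ 6.835e-06, so N ≥ 5.17.
At 5 places the error can reach 0.556 m, but 6 places keeps it to 0.0556 m.

6 decimal places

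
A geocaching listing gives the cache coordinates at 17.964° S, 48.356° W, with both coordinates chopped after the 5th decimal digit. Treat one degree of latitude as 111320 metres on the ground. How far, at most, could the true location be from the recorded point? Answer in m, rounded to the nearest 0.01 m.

1.54 m

Truncating at 5 decimal places can drop up to a full unit in the last place, so each coordinate may be off by as much as 1e-05°.
N–S: 1e-05° × 111320 m/° = 1.1132 m.
E–W at 17.964°: 1e-05° × 111320 × cos 17.964° = 1e-05 × 111320 × 0.9513 ≈ 1.05893 m.
Worst case both components are at the extreme and orthogonal: √(1.1132² + 1.05893²) ≈ 1.53641 m.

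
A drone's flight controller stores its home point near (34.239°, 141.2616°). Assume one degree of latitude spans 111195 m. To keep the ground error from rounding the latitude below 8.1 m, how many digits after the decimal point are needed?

One degree of latitude covers 111195 m.
With N decimal places the half-ulp bound is 0.5·10⁻ᴺ°, or 0.5·10⁻ᴺ × 111195 m on the ground.
Need 0.5 × 111195 × 10⁻ᴺ ≤ 8.1 → 10⁻ᴺ ≤ 1.457e-04, so N ≥ 3.84.
At 3 places the error can reach 55.6 m, but 4 places keeps it to 5.56 m.

4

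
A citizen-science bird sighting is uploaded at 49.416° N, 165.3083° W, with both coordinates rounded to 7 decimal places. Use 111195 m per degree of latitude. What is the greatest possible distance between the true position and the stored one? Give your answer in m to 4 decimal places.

Rounding to 7 decimal places leaves each coordinate within ±5e-08° of the true value.
North–south component: 5e-08° × 111195 = 0.00555975 m.
Longitude error → 5e-08 × 111195 × cos 49.416° = 5e-08 × 111195 × 0.6506 ≈ 0.00361696 m.
Worst case both components are at the extreme and orthogonal: √(0.00555975² + 0.00361696²) ≈ 0.00663274 m.

0.0066 m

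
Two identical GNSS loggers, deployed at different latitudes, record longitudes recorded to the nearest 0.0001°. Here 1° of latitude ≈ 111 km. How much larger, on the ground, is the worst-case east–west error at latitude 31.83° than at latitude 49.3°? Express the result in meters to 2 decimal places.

1.10 meters

Rounding to 4 decimal places leaves the longitude within ±5e-05° of the true value.
Error at 31.83° = 5e-05° × 111000 × cos 31.83° ≈ 5.55 × 0.8496 = 4.7154 m.
Error at 49.3° = 5e-05° × 111000 × cos 49.3° ≈ 5.55 × 0.6521 = 3.6191 m.
Difference: 4.7154 − 3.6191 = 1.0962 m.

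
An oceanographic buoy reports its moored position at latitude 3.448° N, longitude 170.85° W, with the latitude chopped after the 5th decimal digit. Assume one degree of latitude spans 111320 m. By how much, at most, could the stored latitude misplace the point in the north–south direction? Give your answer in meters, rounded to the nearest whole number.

Truncating at 5 decimal places can drop up to a full unit in the last place, so the latitude may be off by as much as 1e-05°.
North–south distance: 1e-05° × 111320 m/° = 1.1132 m.

1 meters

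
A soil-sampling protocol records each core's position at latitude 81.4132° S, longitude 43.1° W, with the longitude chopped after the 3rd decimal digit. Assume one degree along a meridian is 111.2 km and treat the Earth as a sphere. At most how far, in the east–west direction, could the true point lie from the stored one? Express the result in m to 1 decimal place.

Truncating at 3 decimal places can drop up to a full unit in the last place, so the longitude may be off by as much as 0.001°.
Parallels shrink by cos φ, so at 81.4132° a degree of longitude is 111200 × 0.1493 ≈ 16603 m.
Maximum E–W displacement: 0.001 × 16603 = 16.603 m.

16.6 m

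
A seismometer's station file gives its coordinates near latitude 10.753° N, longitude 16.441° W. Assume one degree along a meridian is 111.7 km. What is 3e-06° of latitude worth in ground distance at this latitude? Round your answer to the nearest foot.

3e-06° × 111700 m/° = 0.3351 m.
Converting: 0.3351 m × 3.2808 ft/m ≈ 1.0994 ft.

1 feet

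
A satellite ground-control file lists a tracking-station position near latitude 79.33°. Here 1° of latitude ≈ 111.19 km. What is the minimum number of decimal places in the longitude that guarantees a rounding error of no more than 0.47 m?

5 decimal places

At 79.33° one degree of longitude covers 111190 × cos 79.33° ≈ 111190 × 0.1852 ≈ 20587.1 m.
Rounding to N decimal places gives at most 0.5 × 10⁻ᴺ degrees of error, i.e. 0.5 × 10⁻ᴺ × 20587.1 m.
Need 0.5 × 20587.1 × 10⁻ᴺ ≤ 0.47 → 10⁻ᴺ ≤ 4.566e-05, so N ≥ 4.34.
So 5 decimal places suffice (0.103 m); 4 would allow up to 1.03 m.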